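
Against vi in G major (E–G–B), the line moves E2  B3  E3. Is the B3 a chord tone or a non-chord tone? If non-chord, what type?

Chord tone (the fifth of E minor triad).

E minor triad contains E, G, B; B is the fifth, so it is a chord tone.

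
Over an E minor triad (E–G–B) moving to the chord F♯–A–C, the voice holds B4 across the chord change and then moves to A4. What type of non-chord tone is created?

The harmony at that moment is F♯ diminished triad (F♯, A, C); B4 is not a chord tone.
It is held over (the same pitch as the preceding B4) and left by step down to A4.
Held over from the previous chord and resolving down by step — a suspension.

B4 is a suspension.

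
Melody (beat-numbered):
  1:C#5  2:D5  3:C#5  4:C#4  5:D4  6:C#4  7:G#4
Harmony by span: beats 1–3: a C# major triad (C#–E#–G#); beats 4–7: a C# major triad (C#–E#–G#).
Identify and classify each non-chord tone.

The harmony at that moment is C# major triad (C#, E#, G#); D5 is not a chord tone.
It is approached by step up from C#5 and left by step down to C#5.
Step away and step back to the same note — a neighbor tone (upper neighbor).
The harmony at that moment is C# major triad (C#, E#, G#); D4 is not a chord tone.
It is approached by step up from C#4 and left by step down to C#4.
Step away and step back to the same note — a neighbor tone (upper neighbor).

D5 (beat 2) — neighbor tone; D4 (beat 5) — neighbor tone.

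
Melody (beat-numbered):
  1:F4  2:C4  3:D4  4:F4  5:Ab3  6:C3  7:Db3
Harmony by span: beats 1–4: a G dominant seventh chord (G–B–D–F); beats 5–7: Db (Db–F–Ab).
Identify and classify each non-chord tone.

The harmony at that moment is G dominant seventh chord (G, B, D, F); C4 is not a chord tone.
It is approached by leap down from F4 and left by step up to D4.
Leap in, step out — an appoggiatura.
The harmony at that moment is Db major triad (Db, F, Ab); C3 is not a chord tone.
It is approached by leap down from Ab3 and left by step up to Db3.
Leap in, step out — an appoggiatura.

C4 (beat 2) — appoggiatura; C3 (beat 6) — appoggiatura.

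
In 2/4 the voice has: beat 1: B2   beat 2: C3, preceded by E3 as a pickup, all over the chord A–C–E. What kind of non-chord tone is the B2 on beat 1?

The harmony at that moment is A minor triad (A, C, E); B2 is not a chord tone.
It is approached by leap down from E3 and left by step up to C3.
Leap in, step out, metrically accented — an appoggiatura.

Appoggiatura.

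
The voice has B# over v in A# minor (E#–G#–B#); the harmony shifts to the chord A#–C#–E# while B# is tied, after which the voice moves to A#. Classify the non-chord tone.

B# is a suspension.

The harmony at that moment is A# minor triad (A#, C#, E#); B# is not a chord tone.
It is held over (the same pitch as the preceding B#) and left by step down to A#.
Held over from the previous chord and resolving down by step — a suspension.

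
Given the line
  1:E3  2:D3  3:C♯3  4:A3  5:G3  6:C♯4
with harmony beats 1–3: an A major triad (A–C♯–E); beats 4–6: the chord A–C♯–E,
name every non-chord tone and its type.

D3 (beat 2) — passing tone; G3 (beat 5) — escape tone.

The harmony at that moment is A major triad (A, C♯, E); D3 is not a chord tone.
It is approached by step down from E3 and left by step down to C♯3.
Step in, step out in the same direction — a passing tone.
The harmony at that moment is A major triad (A, C♯, E); G3 is not a chord tone.
It is approached by step down from A3 and left by leap up to C♯4.
Step in, leap out — an escape tone.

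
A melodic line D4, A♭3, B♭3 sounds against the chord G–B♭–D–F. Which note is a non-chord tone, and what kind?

The harmony at that moment is G minor seventh chord (G, B♭, D, F); A♭3 is not a chord tone.
It is approached by leap down from D4 and left by step up to B♭3.
Leap in, step out — an appoggiatura.

A♭3 is an appoggiatura.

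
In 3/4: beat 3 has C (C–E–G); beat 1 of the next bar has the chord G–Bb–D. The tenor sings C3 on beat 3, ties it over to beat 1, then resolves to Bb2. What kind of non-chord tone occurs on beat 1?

The harmony at that moment is G minor triad (G, Bb, D); C3 is not a chord tone.
It is held over (the same pitch as the preceding C3) and left by step down to Bb2.
Held over from the previous chord and resolving down by step — a suspension.

Suspension.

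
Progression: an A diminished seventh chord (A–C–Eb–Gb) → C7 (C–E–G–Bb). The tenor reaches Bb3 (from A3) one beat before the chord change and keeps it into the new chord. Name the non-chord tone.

The harmony at that moment is A diminished seventh chord (A, C, Eb, Gb); Bb3 is not a chord tone.
It is approached by step up from A3 and then sustained as the same pitch into the next harmony.
Arriving early and becoming a chord tone when the harmony changes — an anticipation.

Bb3 is an anticipation.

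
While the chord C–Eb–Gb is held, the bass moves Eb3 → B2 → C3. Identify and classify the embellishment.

B2 is an appoggiatura.

The harmony at that moment is C diminished triad (C, Eb, Gb); B2 is not a chord tone.
It is approached by leap down from Eb3 and left by step up to C3.
Leap in, step out — an appoggiatura.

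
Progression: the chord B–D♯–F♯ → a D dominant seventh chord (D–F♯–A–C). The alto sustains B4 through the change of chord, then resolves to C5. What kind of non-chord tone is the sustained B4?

B4 is a retardation.

The harmony at that moment is D dominant seventh chord (D, F♯, A, C); B4 is not a chord tone.
It is held over (the same pitch as the preceding B4) and left by step up to C5.
Held over from the previous chord and resolving up by step — a retardation.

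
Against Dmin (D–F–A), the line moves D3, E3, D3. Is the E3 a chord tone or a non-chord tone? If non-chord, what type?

Non-chord tone — a neighbor tone.

The harmony at that moment is D minor triad (D, F, A); E3 is not a chord tone.
It is approached by step up from D3 and left by step down to D3.
Step away and step back to the same note — a neighbor tone (upper neighbor).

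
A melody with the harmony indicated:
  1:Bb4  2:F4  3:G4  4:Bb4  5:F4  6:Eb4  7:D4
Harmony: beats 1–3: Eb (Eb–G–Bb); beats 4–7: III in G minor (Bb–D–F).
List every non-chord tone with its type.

F4 (beat 2) — appoggiatura; Eb4 (beat 6) — passing tone.

The harmony at that moment is Eb major triad (Eb, G, Bb); F4 is not a chord tone.
It is approached by leap down from Bb4 and left by step up to G4.
Leap in, step out — an appoggiatura.
The harmony at that moment is Bb major triad (Bb, D, F); Eb4 is not a chord tone.
It is approached by step down from F4 and left by step down to D4.
Step in, step out in the same direction — a passing tone.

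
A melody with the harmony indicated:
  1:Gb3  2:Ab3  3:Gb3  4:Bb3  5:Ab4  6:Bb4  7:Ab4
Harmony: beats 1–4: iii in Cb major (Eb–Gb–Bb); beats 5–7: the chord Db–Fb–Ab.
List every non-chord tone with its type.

Ab3 (beat 2) — neighbor tone; Bb4 (beat 6) — neighbor tone.

The harmony at that moment is Eb minor triad (Eb, Gb, Bb); Ab3 is not a chord tone.
It is approached by step up from Gb3 and left by step down to Gb3.
Step away and step back to the same note — a neighbor tone (upper neighbor).
The harmony at that moment is Db minor triad (Db, Fb, Ab); Bb4 is not a chord tone.
It is approached by step up from Ab4 and left by step down to Ab4.
Step away and step back to the same note — a neighbor tone (upper neighbor).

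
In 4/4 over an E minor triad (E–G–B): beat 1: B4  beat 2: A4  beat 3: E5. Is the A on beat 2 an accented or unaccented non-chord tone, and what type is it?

The harmony at that moment is E minor triad (E, G, B); A4 is not a chord tone.
It is approached by step down from B4 and left by leap up to E5.
Step in, leap out — an escape tone.
It falls on a weak beat, so it is unaccented.

Unaccented escape tone.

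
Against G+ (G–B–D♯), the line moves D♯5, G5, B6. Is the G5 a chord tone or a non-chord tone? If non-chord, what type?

G augmented triad contains G, B, D♯; G is the root, so it is a chord tone.

Chord tone (the root of G augmented triad).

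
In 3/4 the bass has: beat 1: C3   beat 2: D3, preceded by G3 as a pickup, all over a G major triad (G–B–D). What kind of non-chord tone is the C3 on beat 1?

Appoggiatura.

The harmony at that moment is G major triad (G, B, D); C3 is not a chord tone.
It is approached by leap down from G3 and left by step up to D3.
Leap in, step out, metrically accented — an appoggiatura.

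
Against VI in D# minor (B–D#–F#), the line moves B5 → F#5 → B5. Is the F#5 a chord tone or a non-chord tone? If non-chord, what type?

Chord tone (the fifth of B major triad).

B major triad contains B, D#, F#; F# is the fifth, so it is a chord tone.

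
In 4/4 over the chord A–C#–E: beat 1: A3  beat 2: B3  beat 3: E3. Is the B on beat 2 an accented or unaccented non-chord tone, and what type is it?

Unaccented escape tone.

The harmony at that moment is A major triad (A, C#, E); B3 is not a chord tone.
It is approached by step up from A3 and left by leap down to E3.
Step in, leap out — an escape tone.
It falls on a weak beat, so it is unaccented.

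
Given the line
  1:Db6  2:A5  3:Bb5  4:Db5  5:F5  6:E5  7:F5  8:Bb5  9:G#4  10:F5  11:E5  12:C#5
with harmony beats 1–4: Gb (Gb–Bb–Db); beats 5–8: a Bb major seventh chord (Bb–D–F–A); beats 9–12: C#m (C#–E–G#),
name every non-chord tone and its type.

The harmony at that moment is Gb major triad (Gb, Bb, Db); A5 is not a chord tone.
It is approached by leap down from Db6 and left by step up to Bb5.
Leap in, step out — an appoggiatura.
The harmony at that moment is Bb major seventh chord (Bb, D, F, A); E5 is not a chord tone.
It is approached by step down from F5 and left by step up to F5.
Step away and step back to the same note — a neighbor tone (lower neighbor).
The harmony at that moment is C# minor triad (C#, E, G#); F5 is not a chord tone.
It is approached by leap up from G#4 and left by step down to E5.
Leap in, step out — an appoggiatura.

A5 (beat 2) — appoggiatura; E5 (beat 6) — neighbor tone; F5 (beat 10) — appoggiatura.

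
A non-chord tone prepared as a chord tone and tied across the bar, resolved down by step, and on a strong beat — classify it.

Approach: by preparation — the pitch is first a chord tone, then held (tied or repeated) while the harmony changes under it. Departure: down by step. Metric position: strong.
A prepared dissonance that resolves downward by step — a suspension. (The same figure resolving upward would be a retardation.)

Suspension.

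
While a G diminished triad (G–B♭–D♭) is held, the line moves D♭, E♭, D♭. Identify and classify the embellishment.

E♭ is a neighbor tone.

The harmony at that moment is G diminished triad (G, B♭, D♭); E♭ is not a chord tone.
It is approached by step up from D♭ and left by step down to D♭.
Step away and step back to the same note — a neighbor tone (upper neighbor).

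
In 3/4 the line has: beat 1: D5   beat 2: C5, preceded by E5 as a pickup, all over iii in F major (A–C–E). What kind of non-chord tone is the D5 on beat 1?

Passing tone.

The harmony at that moment is A minor triad (A, C, E); D5 is not a chord tone.
It is approached by step down from E5 and left by step down to C5.
Step in, step out in the same direction — a passing tone.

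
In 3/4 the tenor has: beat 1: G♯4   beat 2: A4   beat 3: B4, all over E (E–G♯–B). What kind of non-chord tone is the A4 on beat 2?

The harmony at that moment is E major triad (E, G♯, B); A4 is not a chord tone.
It is approached by step up from G♯4 and left by step up to B4.
Step in, step out in the same direction — a passing tone.

Passing tone.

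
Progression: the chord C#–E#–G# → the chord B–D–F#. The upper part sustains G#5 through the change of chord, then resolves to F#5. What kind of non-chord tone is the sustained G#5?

G#5 is a suspension.

The harmony at that moment is B minor triad (B, D, F#); G#5 is not a chord tone.
It is held over (the same pitch as the preceding G#5) and left by step down to F#5.
Held over from the previous chord and resolving down by step — a suspension.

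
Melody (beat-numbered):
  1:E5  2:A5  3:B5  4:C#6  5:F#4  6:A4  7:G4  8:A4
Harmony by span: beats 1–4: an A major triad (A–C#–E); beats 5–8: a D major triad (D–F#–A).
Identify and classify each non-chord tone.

B5 (beat 3) — passing tone; G4 (beat 7) — neighbor tone.

The harmony at that moment is A major triad (A, C#, E); B5 is not a chord tone.
It is approached by step up from A5 and left by step up to C#6.
Step in, step out in the same direction — a passing tone.
The harmony at that moment is D major triad (D, F#, A); G4 is not a chord tone.
It is approached by step down from A4 and left by step up to A4.
Step away and step back to the same note — a neighbor tone (lower neighbor).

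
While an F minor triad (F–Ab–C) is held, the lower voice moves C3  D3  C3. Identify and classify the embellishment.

The harmony at that moment is F minor triad (F, Ab, C); D3 is not a chord tone.
It is approached by step up from C3 and left by step down to C3.
Step away and step back to the same note — a neighbor tone (upper neighbor).

D3 is a neighbor tone.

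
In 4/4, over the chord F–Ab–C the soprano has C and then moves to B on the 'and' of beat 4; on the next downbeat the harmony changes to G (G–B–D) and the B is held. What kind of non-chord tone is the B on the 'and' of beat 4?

Anticipation.

The harmony at that moment is F minor triad (F, Ab, C); B is not a chord tone.
It is approached by step down from C and then sustained as the same pitch into the next harmony.
Arriving early and becoming a chord tone when the harmony changes — an anticipation.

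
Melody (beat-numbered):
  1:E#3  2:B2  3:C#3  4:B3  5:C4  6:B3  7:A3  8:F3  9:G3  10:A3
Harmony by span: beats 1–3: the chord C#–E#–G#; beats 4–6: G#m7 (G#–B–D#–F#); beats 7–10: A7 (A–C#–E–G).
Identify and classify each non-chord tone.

B2 (beat 2) — appoggiatura; C4 (beat 5) — neighbor tone; F3 (beat 8) — appoggiatura.

The harmony at that moment is C# major triad (C#, E#, G#); B2 is not a chord tone.
It is approached by leap down from E#3 and left by step up to C#3.
Leap in, step out — an appoggiatura.
The harmony at that moment is G# minor seventh chord (G#, B, D#, F#); C4 is not a chord tone.
It is approached by step up from B3 and left by step down to B3.
Step away and step back to the same note — a neighbor tone (upper neighbor).
The harmony at that moment is A dominant seventh chord (A, C#, E, G); F3 is not a chord tone.
It is approached by leap down from A3 and left by step up to G3.
Leap in, step out — an appoggiatura.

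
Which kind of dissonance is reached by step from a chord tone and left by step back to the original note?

Neighbor tone.

Approach: by step. Departure: by step in the opposite direction, back to the starting pitch.
Stepwise on both sides but reversing to return to the same chord tone — a neighbor tone. (Had it continued onward in the same direction it would be a passing tone instead.)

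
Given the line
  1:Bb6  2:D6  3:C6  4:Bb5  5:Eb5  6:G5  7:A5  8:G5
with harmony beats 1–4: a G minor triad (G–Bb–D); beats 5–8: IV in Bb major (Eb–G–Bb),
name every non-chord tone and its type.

C6 (beat 3) — passing tone; A5 (beat 7) — neighbor tone.

The harmony at that moment is G minor triad (G, Bb, D); C6 is not a chord tone.
It is approached by step down from D6 and left by step down to Bb5.
Step in, step out in the same direction — a passing tone.
The harmony at that moment is Eb major triad (Eb, G, Bb); A5 is not a chord tone.
It is approached by step up from G5 and left by step down to G5.
Step away and step back to the same note — a neighbor tone (upper neighbor).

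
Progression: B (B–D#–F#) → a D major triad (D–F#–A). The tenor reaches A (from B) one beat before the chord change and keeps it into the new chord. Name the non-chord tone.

A is an anticipation.

The harmony at that moment is B major triad (B, D#, F#); A is not a chord tone.
It is approached by step down from B and then sustained as the same pitch into the next harmony.
Arriving early and becoming a chord tone when the harmony changes — an anticipation.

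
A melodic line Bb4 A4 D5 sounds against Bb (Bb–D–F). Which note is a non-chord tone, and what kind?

The harmony at that moment is Bb major triad (Bb, D, F); A4 is not a chord tone.
It is approached by step down from Bb4 and left by leap up to D5.
Step in, leap out — an escape tone.

A4 is an escape tone.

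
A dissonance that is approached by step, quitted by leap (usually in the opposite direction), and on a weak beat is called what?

Escape tone.

Approach: by step. Departure: by leap. Metric position: weak.
Step in, leap out, from a weak position — an escape tone (échappée). (It is the mirror image of the appoggiatura, which leaps in and steps out on a strong beat.)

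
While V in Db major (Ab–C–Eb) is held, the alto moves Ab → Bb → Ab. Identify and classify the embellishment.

Bb is a neighbor tone.

The harmony at that moment is Ab major triad (Ab, C, Eb); Bb is not a chord tone.
It is approached by step up from Ab and left by step down to Ab.
Step away and step back to the same note — a neighbor tone (upper neighbor).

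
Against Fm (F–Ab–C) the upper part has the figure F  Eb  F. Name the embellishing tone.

Eb is a neighbor tone.

The harmony at that moment is F minor triad (F, Ab, C); Eb is not a chord tone.
It is approached by step down from F and left by step up to F.
Step away and step back to the same note — a neighbor tone (lower neighbor).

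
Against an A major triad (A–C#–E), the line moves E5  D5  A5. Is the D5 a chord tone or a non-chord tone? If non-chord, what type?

Non-chord tone — an escape tone.

The harmony at that moment is A major triad (A, C#, E); D5 is not a chord tone.
It is approached by step down from E5 and left by leap up to A5.
Step in, leap out — an escape tone.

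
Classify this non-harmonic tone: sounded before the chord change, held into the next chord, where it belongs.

Anticipation.

Approach: ahead of the chord change (typically by step), so it is dissonant against the current harmony. Departure: none — the same pitch is restated or held and is a chord tone of the new harmony.
Dissonant first, consonant once the harmony catches up: the note simply arrives early — an anticipation. (The reverse timing, consonant first and dissonant after the change, would be a suspension or retardation.)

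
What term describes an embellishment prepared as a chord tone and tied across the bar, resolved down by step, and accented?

Suspension.

Approach: by preparation — the pitch is first a chord tone, then held (tied or repeated) while the harmony changes under it. Departure: down by step. Metric position: strong.
A prepared dissonance that resolves downward by step — a suspension. (The same figure resolving upward would be a retardation.)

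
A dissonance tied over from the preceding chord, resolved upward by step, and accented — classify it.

Retardation.

Approach: by preparation — the pitch is first a chord tone, then held (tied or repeated) while the harmony changes under it. Departure: up by step. Metric position: strong.
A prepared dissonance that resolves upward by step — a retardation. (The same figure resolving downward would be a suspension.)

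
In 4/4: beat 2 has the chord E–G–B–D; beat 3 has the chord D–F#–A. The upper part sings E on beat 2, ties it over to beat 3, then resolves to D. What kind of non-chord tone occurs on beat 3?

Suspension.

The harmony at that moment is D major triad (D, F#, A); E is not a chord tone.
It is held over (the same pitch as the preceding E) and left by step down to D.
Held over from the previous chord and resolving down by step — a suspension.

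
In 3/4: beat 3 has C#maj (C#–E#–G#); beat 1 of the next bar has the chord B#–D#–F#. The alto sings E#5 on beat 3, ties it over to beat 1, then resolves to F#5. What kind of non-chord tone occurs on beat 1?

Retardation.

The harmony at that moment is B# diminished triad (B#, D#, F#); E#5 is not a chord tone.
It is held over (the same pitch as the preceding E#5) and left by step up to F#5.
Held over from the previous chord and resolving up by step — a retardation.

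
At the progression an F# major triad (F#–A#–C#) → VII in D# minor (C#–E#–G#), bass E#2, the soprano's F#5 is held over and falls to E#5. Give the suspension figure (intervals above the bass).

At the second chord the bass is E#2. The suspended F#5 lies a ninth above the bass; after resolving down by step to E#5, the interval above the bass becomes an octave.
Suspension figures are named by those two intervals: 9–8.

9–8 suspension.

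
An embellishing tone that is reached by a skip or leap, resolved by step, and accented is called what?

Appoggiatura.

Approach: by leap. Departure: by step. Metric position: strong.
Leap in, step out, in a metrically strong position — an appoggiatura. (It is the mirror image of the escape tone, which steps in and leaps out from a weak position.)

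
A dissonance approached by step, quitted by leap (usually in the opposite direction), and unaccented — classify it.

Escape tone.

Approach: by step. Departure: by leap. Metric position: weak.
Step in, leap out, from a weak position — an escape tone (échappée). (It is the mirror image of the appoggiatura, which leaps in and steps out on a strong beat.)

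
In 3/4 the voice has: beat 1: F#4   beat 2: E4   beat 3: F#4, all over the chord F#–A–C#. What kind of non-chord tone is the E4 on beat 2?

Lower neighbor tone.

The harmony at that moment is F# minor triad (F#, A, C#); E4 is not a chord tone.
It is approached by step down from F#4 and left by step up to F#4.
Step away and step back to the same note — a neighbor tone (lower neighbor).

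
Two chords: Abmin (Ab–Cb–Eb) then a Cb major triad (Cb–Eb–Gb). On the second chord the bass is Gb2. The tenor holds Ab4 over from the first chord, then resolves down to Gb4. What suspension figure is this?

9–8 suspension.

At the second chord the bass is Gb2. The suspended Ab4 lies a ninth above the bass; after resolving down by step to Gb4, the interval above the bass becomes an octave.
Suspension figures are named by those two intervals: 9–8.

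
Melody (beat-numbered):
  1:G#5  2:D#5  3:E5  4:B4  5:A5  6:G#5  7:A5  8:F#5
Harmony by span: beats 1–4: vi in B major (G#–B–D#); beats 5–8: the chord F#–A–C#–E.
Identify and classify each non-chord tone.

The harmony at that moment is G# minor triad (G#, B, D#); E5 is not a chord tone.
It is approached by step up from D#5 and left by leap down to B4.
Step in, leap out — an escape tone.
The harmony at that moment is F# minor seventh chord (F#, A, C#, E); G#5 is not a chord tone.
It is approached by step down from A5 and left by step up to A5.
Step away and step back to the same note — a neighbor tone (lower neighbor).

E5 (beat 3) — escape tone; G#5 (beat 6) — neighbor tone.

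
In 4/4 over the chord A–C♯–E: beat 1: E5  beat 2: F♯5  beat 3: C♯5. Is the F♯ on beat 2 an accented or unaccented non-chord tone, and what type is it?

The harmony at that moment is A major triad (A, C♯, E); F♯5 is not a chord tone.
It is approached by step up from E5 and left by leap down to C♯5.
Step in, leap out — an escape tone.
It falls on a weak beat, so it is unaccented.

Unaccented escape tone.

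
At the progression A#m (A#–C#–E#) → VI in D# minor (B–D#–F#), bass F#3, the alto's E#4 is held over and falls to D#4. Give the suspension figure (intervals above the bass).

7–6 suspension.

At the second chord the bass is F#3. The suspended E#4 lies a seventh above the bass; after resolving down by step to D#4, the interval above the bass becomes a sixth.
Suspension figures are named by those two intervals: 7–6.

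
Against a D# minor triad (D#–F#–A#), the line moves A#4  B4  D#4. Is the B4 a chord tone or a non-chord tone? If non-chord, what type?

Non-chord tone — an escape tone.

The harmony at that moment is D# minor triad (D#, F#, A#); B4 is not a chord tone.
It is approached by step up from A#4 and left by leap down to D#4.
Step in, leap out — an escape tone.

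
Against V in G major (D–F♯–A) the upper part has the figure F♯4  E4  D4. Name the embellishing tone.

E4 is a passing tone.

The harmony at that moment is D major triad (D, F♯, A); E4 is not a chord tone.
It is approached by step down from F♯4 and left by step down to D4.
Step in, step out in the same direction — a passing tone.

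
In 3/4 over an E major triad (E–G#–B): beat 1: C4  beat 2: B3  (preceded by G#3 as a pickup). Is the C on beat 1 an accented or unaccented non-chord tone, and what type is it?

Accented appoggiatura.

The harmony at that moment is E major triad (E, G#, B); C4 is not a chord tone.
It is approached by leap up from G#3 and left by step down to B3.
Leap in, step out — an appoggiatura.
It falls on the downbeat, so it is accented.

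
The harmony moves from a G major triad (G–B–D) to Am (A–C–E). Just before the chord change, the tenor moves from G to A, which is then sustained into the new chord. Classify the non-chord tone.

A is an anticipation.

The harmony at that moment is G major triad (G, B, D); A is not a chord tone.
It is approached by step up from G and then sustained as the same pitch into the next harmony.
Arriving early and becoming a chord tone when the harmony changes — an anticipation.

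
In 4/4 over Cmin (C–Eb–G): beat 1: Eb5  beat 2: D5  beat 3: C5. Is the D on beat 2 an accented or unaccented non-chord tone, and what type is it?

The harmony at that moment is C minor triad (C, Eb, G); D5 is not a chord tone.
It is approached by step down from Eb5 and left by step down to C5.
Step in, step out in the same direction — a passing tone.
It falls on a weak beat, so it is unaccented.

Unaccented passing tone.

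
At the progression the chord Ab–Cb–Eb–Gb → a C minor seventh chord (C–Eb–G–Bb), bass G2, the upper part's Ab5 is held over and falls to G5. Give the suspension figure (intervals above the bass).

At the second chord the bass is G2. The suspended Ab5 lies a ninth above the bass; after resolving down by step to G5, the interval above the bass becomes an octave.
Suspension figures are named by those two intervals: 9–8.

9–8 suspension.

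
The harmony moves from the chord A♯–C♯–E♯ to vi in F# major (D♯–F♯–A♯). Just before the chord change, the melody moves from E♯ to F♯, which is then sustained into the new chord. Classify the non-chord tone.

F♯ is an anticipation.

The harmony at that moment is A♯ minor triad (A♯, C♯, E♯); F♯ is not a chord tone.
It is approached by step up from E♯ and then sustained as the same pitch into the next harmony.
Arriving early and becoming a chord tone when the harmony changes — an anticipation.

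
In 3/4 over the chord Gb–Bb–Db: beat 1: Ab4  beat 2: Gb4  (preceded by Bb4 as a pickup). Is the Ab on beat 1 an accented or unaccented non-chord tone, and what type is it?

Accented passing tone.

The harmony at that moment is Gb major triad (Gb, Bb, Db); Ab4 is not a chord tone.
It is approached by step down from Bb4 and left by step down to Gb4.
Step in, step out in the same direction — a passing tone.
It falls on the downbeat, so it is accented.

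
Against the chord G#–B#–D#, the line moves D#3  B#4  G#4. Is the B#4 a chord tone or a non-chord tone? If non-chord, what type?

G# major triad contains G#, B#, D#; B# is the third, so it is a chord tone.

Chord tone (the third of G# major triad).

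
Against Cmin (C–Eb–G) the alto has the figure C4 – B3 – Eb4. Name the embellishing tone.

The harmony at that moment is C minor triad (C, Eb, G); B3 is not a chord tone.
It is approached by step down from C4 and left by leap up to Eb4.
Step in, leap out — an escape tone.

B3 is an escape tone.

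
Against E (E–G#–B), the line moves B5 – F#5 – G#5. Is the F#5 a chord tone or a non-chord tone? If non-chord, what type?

Non-chord tone — an appoggiatura.

The harmony at that moment is E major triad (E, G#, B); F#5 is not a chord tone.
It is approached by leap down from B5 and left by step up to G#5.
Leap in, step out — an appoggiatura.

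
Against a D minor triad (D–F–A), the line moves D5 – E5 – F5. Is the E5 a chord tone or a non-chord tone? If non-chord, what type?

Non-chord tone — a passing tone.

The harmony at that moment is D minor triad (D, F, A); E5 is not a chord tone.
It is approached by step up from D5 and left by step up to F5.
Step in, step out in the same direction — a passing tone.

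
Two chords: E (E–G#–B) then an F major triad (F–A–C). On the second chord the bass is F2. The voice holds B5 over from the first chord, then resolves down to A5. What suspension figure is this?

At the second chord the bass is F2. The suspended B5 lies a fourth above the bass; after resolving down by step to A5, the interval above the bass becomes a third.
Suspension figures are named by those two intervals: 4–3.

4–3 suspension.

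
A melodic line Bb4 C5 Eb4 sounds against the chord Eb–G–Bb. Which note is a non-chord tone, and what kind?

The harmony at that moment is Eb major triad (Eb, G, Bb); C5 is not a chord tone.
It is approached by step up from Bb4 and left by leap down to Eb4.
Step in, leap out — an escape tone.

C5 is an escape tone.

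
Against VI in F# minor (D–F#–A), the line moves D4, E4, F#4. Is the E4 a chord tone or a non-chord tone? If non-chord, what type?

The harmony at that moment is D major triad (D, F#, A); E4 is not a chord tone.
It is approached by step up from D4 and left by step up to F#4.
Step in, step out in the same direction — a passing tone.

Non-chord tone — a passing tone.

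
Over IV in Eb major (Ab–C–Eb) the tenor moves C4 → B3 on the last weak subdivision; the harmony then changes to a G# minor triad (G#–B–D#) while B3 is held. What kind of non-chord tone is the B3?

B3 is an anticipation.

The harmony at that moment is Ab major triad (Ab, C, Eb); B3 is not a chord tone.
It is approached by step down from C4 and then sustained as the same pitch into the next harmony.
Arriving early and becoming a chord tone when the harmony changes — an anticipation.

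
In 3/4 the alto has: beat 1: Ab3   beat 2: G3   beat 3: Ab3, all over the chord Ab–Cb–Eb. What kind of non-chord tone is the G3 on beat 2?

The harmony at that moment is Ab minor triad (Ab, Cb, Eb); G3 is not a chord tone.
It is approached by step down from Ab3 and left by step up to Ab3.
Step away and step back to the same note — a neighbor tone (lower neighbor).

Lower neighbor tone.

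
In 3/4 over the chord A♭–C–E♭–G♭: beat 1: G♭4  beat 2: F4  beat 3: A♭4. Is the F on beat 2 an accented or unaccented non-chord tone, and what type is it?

The harmony at that moment is A♭ dominant seventh chord (A♭, C, E♭, G♭); F4 is not a chord tone.
It is approached by step down from G♭4 and left by leap up to A♭4.
Step in, leap out — an escape tone.
It falls on a weak beat, so it is unaccented.

Unaccented escape tone.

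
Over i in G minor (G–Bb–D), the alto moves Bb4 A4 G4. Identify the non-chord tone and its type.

A4 is a passing tone.

The harmony at that moment is G minor triad (G, Bb, D); A4 is not a chord tone.
It is approached by step down from Bb4 and left by step down to G4.
Step in, step out in the same direction — a passing tone.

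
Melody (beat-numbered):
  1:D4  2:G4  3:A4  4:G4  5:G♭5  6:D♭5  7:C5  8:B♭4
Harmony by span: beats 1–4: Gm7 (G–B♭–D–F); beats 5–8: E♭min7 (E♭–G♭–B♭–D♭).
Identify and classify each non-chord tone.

A4 (beat 3) — neighbor tone; C5 (beat 7) — passing tone.

The harmony at that moment is G minor seventh chord (G, B♭, D, F); A4 is not a chord tone.
It is approached by step up from G4 and left by step down to G4.
Step away and step back to the same note — a neighbor tone (upper neighbor).
The harmony at that moment is E♭ minor seventh chord (E♭, G♭, B♭, D♭); C5 is not a chord tone.
It is approached by step down from D♭5 and left by step down to B♭4.
Step in, step out in the same direction — a passing tone.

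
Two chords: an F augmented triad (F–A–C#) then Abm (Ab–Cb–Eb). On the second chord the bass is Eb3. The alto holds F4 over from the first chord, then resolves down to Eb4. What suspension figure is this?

9–8 suspension.

At the second chord the bass is Eb3. The suspended F4 lies a ninth above the bass; after resolving down by step to Eb4, the interval above the bass becomes an octave.
Suspension figures are named by those two intervals: 9–8.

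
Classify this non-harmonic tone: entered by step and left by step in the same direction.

Approach: by step. Departure: by step, continuing in the same direction.
Stepwise on both sides with no change of direction means the note fills in the space between two different chord tones — a passing tone. (Had it turned back to its starting note it would be a neighbor tone instead.)

Passing tone.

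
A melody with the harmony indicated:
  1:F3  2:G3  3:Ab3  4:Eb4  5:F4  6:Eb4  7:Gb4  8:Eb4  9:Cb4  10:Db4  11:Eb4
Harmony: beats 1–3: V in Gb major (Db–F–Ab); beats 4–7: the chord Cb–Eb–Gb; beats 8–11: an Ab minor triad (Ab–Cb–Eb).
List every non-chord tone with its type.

G3 (beat 2) — passing tone; F4 (beat 5) — neighbor tone; Db4 (beat 10) — passing tone.

The harmony at that moment is Db major triad (Db, F, Ab); G3 is not a chord tone.
It is approached by step up from F3 and left by step up to Ab3.
Step in, step out in the same direction — a passing tone.
The harmony at that moment is Cb major triad (Cb, Eb, Gb); F4 is not a chord tone.
It is approached by step up from Eb4 and left by step down to Eb4.
Step away and step back to the same note — a neighbor tone (upper neighbor).
The harmony at that moment is Ab minor triad (Ab, Cb, Eb); Db4 is not a chord tone.
It is approached by step up from Cb4 and left by step up to Eb4.
Step in, step out in the same direction — a passing tone.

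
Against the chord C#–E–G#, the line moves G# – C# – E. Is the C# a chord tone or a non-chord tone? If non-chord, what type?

Chord tone (the root of C# minor triad).

C# minor triad contains C#, E, G#; C# is the root, so it is a chord tone.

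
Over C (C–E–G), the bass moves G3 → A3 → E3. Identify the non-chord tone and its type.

A3 is an escape tone.

The harmony at that moment is C major triad (C, E, G); A3 is not a chord tone.
It is approached by step up from G3 and left by leap down to E3.
Step in, leap out — an escape tone.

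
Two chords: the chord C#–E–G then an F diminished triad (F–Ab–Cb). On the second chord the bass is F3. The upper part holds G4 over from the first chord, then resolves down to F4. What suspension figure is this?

At the second chord the bass is F3. The suspended G4 lies a ninth above the bass; after resolving down by step to F4, the interval above the bass becomes an octave.
Suspension figures are named by those two intervals: 9–8.

9–8 suspension.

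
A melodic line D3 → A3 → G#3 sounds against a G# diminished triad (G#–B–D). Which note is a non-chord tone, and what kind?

A3 is an appoggiatura.

The harmony at that moment is G# diminished triad (G#, B, D); A3 is not a chord tone.
It is approached by leap up from D3 and left by step down to G#3.
Leap in, step out — an appoggiatura.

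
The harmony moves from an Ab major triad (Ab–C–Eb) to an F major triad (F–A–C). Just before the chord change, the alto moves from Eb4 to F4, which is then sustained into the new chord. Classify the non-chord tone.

The harmony at that moment is Ab major triad (Ab, C, Eb); F4 is not a chord tone.
It is approached by step up from Eb4 and then sustained as the same pitch into the next harmony.
Arriving early and becoming a chord tone when the harmony changes — an anticipation.

F4 is an anticipation.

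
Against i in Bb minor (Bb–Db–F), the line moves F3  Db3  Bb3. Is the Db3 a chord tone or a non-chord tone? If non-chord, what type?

Chord tone (the third of Bb minor triad).

Bb minor triad contains Bb, Db, F; Db is the third, so it is a chord tone.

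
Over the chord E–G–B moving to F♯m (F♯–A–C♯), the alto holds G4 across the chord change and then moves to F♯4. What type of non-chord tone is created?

G4 is a suspension.

The harmony at that moment is F♯ minor triad (F♯, A, C♯); G4 is not a chord tone.
It is held over (the same pitch as the preceding G4) and left by step down to F♯4.
Held over from the previous chord and resolving down by step — a suspension.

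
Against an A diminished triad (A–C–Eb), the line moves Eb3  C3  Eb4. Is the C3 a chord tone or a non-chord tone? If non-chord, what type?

A diminished triad contains A, C, Eb; C is the third, so it is a chord tone.

Chord tone (the third of A diminished triad).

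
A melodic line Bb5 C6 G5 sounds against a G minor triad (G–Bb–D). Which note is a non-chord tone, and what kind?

C6 is an escape tone.

The harmony at that moment is G minor triad (G, Bb, D); C6 is not a chord tone.
It is approached by step up from Bb5 and left by leap down to G5.
Step in, leap out — an escape tone.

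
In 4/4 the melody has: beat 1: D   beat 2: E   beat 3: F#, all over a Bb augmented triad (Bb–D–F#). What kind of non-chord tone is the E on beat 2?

Passing tone.

The harmony at that moment is Bb augmented triad (Bb, D, F#); E is not a chord tone.
It is approached by step up from D and left by step up to F#.
Step in, step out in the same direction — a passing tone.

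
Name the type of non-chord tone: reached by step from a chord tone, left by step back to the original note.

Neighbor tone.

Approach: by step. Departure: by step in the opposite direction, back to the starting pitch.
Stepwise on both sides but reversing to return to the same chord tone — a neighbor tone. (Had it continued onward in the same direction it would be a passing tone instead.)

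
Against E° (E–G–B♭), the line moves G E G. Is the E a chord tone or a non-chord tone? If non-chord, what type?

E diminished triad contains E, G, B♭; E is the root, so it is a chord tone.

Chord tone (the root of E diminished triad).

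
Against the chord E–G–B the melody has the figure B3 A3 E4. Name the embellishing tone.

A3 is an escape tone.

The harmony at that moment is E minor triad (E, G, B); A3 is not a chord tone.
It is approached by step down from B3 and left by leap up to E4.
Step in, leap out — an escape tone.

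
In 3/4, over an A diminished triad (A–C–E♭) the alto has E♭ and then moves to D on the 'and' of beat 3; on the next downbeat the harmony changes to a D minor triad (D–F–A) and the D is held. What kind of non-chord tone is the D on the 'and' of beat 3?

The harmony at that moment is A diminished triad (A, C, E♭); D is not a chord tone.
It is approached by step down from E♭ and then sustained as the same pitch into the next harmony.
Arriving early and becoming a chord tone when the harmony changes — an anticipation.

Anticipation.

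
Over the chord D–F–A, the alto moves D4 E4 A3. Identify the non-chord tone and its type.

E4 is an escape tone.

The harmony at that moment is D minor triad (D, F, A); E4 is not a chord tone.
It is approached by step up from D4 and left by leap down to A3.
Step in, leap out — an escape tone.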